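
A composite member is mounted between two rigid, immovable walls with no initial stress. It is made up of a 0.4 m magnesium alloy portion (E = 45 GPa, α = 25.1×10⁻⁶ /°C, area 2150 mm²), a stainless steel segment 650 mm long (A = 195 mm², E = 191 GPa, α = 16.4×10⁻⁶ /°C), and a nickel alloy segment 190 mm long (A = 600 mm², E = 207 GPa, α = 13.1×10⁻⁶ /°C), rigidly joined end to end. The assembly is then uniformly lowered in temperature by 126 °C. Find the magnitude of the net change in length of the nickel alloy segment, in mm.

|ΔL| ≈ 0.12 mm

With the walls removed the bar would change length by δ_free = Σ αᵢΔT Lᵢ = 25.1×10⁻⁶×126×400 + 16.4×10⁻⁶×126×650 + 13.1×10⁻⁶×126×190 = 2.922 mm.
Since the ends are fixed, an axial force P builds up, equal in every segment, with P · Σ Lᵢ/(AᵢEᵢ) = δ_free.
The series flexibility is Σ Lᵢ/(AᵢEᵢ) = 400/(2150×45×10³) + 650/(195×191×10³) + 190/(600×207×10³) = 2.312×10⁻⁵ mm/N.
P = 2.922 / 2.312×10⁻⁵ = 126400 N = 126.4 kN, tensile.
For the nickel alloy segment, free thermal change = 13.1×10⁻⁶×126×190 = 0.3136 mm and elastic change from P = 126400×190/(600×207×10³) = 0.1934 mm; these oppose, so the net change is 0.12 mm (segment shortens).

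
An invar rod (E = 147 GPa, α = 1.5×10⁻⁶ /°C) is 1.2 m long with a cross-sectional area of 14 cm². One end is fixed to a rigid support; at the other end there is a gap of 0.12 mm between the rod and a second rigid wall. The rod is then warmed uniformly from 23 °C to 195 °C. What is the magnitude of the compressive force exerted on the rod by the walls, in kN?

Unrestrained expansion: δ_free = αΔT L = 1.5×10⁻⁶ × 172 × 1200 = 0.3096 mm.
This exceeds the 0.12 mm gap, so the wall pushes back. The portion of expansion that must be recovered elastically is δ_free − gap = 0.3096 − 0.12 = 0.1896 mm.
So σ = E(δ_free − g)/L = 147×10³ × 0.1896/1200 = 23.23 MPa.
Force on the wall = σA = 23.23 × 1400 mm² = 32.52 kN.

P ≈ 32.5 kN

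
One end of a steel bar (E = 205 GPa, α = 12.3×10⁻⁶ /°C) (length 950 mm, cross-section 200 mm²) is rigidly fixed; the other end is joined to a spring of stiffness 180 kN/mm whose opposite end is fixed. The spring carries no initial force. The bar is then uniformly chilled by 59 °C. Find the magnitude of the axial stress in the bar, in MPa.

σ ≈ 120 MPa (tensile)

The unrestrained thermal change is αΔT L = 12.3×10⁻⁶ × 59 × 950 = 0.6894 mm.
Let P be the tensile force in the spring. The bar extends elastically by PL/(AE) and the spring stretches by P/k; together these equal δ_free.
So P = δ_free / [L/(AE) + 1/k] = 0.6894 / [ 950/(200×205×10³) + 1/(180×10³) ].
P = 0.6894 / 2.873×10⁻⁵ = 24000 N.
σ = P/A = 24000/200 = 120 MPa.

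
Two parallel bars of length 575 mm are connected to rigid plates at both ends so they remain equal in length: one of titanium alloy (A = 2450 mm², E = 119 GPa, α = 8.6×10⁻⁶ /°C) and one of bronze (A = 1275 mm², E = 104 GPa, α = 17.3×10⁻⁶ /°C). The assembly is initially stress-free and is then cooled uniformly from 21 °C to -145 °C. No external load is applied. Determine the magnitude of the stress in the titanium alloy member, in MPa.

Both members must finish at the same length. With the larger α, the bronze tends to over-contract; the plates restrain it, putting the bronze in tension and the titanium alloy in compression. With no external load the two internal forces are equal and opposite, magnitude P.
Compatibility of the two members (thermal + elastic change equal): (α₁ − α₂)ΔT = P·[1/(A₁E₁) + 1/(A₂E₂)].
|α₁ − α₂|·ΔT = 8.7×10⁻⁶ × 166 = 0.001444.
1/(A₁E₁) + 1/(A₂E₂) = 1/(2450×119×10³) + 1/(1275×104×10³) = 1.097×10⁻⁸ N⁻¹.
So P = 0.001444 / 1.097×10⁻⁸ = 131.6 kN.
σ_{titanium alloy} = P/A₁ = 131600/2450 = 53.73 MPa, compressive.

σ ≈ 53.7 MPa (compressive)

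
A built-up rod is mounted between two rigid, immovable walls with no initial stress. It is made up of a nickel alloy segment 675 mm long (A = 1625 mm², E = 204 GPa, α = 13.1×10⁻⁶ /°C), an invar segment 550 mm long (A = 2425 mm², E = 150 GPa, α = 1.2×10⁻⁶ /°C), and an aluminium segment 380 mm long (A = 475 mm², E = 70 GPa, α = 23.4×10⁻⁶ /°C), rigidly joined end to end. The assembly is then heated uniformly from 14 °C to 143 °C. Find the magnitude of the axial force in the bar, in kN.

P ≈ 158 kN (compressive)

Free thermal expansion of the whole bar: Σ αᵢΔT Lᵢ = 13.1×10⁻⁶×129×675 + 1.2×10⁻⁶×129×550 + 23.4×10⁻⁶×129×380 = 2.373 mm.
Since the ends are fixed, an axial force P builds up, equal in every segment, with P · Σ Lᵢ/(AᵢEᵢ) = δ_free.
The series flexibility is Σ Lᵢ/(AᵢEᵢ) = 675/(1625×204×10³) + 550/(2425×150×10³) + 380/(475×70×10³) = 1.498×10⁻⁵ mm/N.
Hence P = δ_free / Σ(L/AE) = 2.373/1.498×10⁻⁵ = 158.4 kN (compressive).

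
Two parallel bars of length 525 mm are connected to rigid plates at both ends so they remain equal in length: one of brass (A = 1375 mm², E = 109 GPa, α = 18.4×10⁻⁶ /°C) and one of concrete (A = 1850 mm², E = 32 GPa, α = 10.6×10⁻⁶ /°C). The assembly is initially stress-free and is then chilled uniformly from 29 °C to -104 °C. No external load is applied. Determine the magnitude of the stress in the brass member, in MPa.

σ ≈ 32 MPa (tensile)

Both members must finish at the same length. With the larger α, the brass tends to over-contract; the plates restrain it, putting the brass in tension and the concrete in compression. With no external load the two internal forces are equal and opposite, magnitude P.
Compatibility of the two members (thermal + elastic change equal): (α₁ − α₂)ΔT = P·[1/(A₁E₁) + 1/(A₂E₂)].
|α₁ − α₂|·ΔT = 7.8×10⁻⁶ × 133 = 0.001037.
1/(A₁E₁) + 1/(A₂E₂) = 1/(1375×109×10³) + 1/(1850×32×10³) = 2.356×10⁻⁸ N⁻¹.
P = 0.001037 / 2.356×10⁻⁸ = 44020 N = 44.02 kN.
σ_{brass} = P/A₁ = 44020/1375 = 32.02 MPa, tensile.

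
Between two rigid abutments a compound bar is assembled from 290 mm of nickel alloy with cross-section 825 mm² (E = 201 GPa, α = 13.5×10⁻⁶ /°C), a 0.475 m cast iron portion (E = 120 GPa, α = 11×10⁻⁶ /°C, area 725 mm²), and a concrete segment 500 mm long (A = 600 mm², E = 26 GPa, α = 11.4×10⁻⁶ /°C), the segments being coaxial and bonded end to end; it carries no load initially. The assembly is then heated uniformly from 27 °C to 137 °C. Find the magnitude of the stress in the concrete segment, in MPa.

If the supports were absent, the total length change would be Σ αᵢΔT Lᵢ = 13.5×10⁻⁶×110×290 + 11×10⁻⁶×110×475 + 11.4×10⁻⁶×110×500 = 1.632 mm.
Since the ends are fixed, an axial force P builds up, equal in every segment, with P · Σ Lᵢ/(AᵢEᵢ) = δ_free.
The series flexibility is Σ Lᵢ/(AᵢEᵢ) = 290/(825×201×10³) + 475/(725×120×10³) + 500/(600×26×10³) = 3.926×10⁻⁵ mm/N.
P = 1.632 / 3.926×10⁻⁵ = 41580 N = 41.58 kN, compressive.
σ_{concrete} = P / A = 41580 / 600 = 69.3 MPa.

σ ≈ 69.3 MPa (compressive)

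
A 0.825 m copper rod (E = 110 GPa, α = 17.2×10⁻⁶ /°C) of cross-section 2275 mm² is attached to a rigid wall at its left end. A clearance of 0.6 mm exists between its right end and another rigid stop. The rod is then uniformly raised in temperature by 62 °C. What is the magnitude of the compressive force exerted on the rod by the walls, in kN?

Unrestrained expansion: δ_free = αΔT L = 17.2×10⁻⁶ × 62 × 825 = 0.8798 mm.
The gap closes (δ_free > 0.6 mm) and the wall then resists a further 0.8798 − 0.6 = 0.2798 mm of expansion.
That suppressed elongation corresponds to σ = E·Δ/L = 110×10³ × 0.2798/825 = 37.3 MPa.
Force on the wall = σA = 37.3 × 2275 mm² = 84.87 kN.

P ≈ 84.9 kN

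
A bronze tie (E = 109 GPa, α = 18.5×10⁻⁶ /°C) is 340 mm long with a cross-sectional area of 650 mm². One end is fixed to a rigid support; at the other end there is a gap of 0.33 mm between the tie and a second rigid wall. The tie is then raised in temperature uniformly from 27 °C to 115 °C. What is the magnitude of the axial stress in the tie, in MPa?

σ ≈ 71.7 MPa (compressive)

If the wall were absent the tie would grow by αΔT L = 18.5×10⁻⁶ × 88 × 340 = 0.5535 mm.
This exceeds the 0.33 mm gap, so the wall pushes back. The portion of expansion that must be recovered elastically is δ_free − gap = 0.5535 − 0.33 = 0.2235 mm.
That suppressed elongation corresponds to σ = E·Δ/L = 109×10³ × 0.2235/340 = 71.66 MPa.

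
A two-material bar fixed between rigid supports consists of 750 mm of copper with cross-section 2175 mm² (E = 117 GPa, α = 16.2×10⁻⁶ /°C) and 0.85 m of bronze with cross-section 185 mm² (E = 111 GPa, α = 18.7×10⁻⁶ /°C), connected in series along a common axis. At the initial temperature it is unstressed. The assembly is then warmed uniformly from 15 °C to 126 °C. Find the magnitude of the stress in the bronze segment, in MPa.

σ ≈ 379 MPa (compressive)

Free thermal expansion of the whole bar: Σ αᵢΔT Lᵢ = 16.2×10⁻⁶×111×750 + 18.7×10⁻⁶×111×850 = 3.113 mm.
The rigid supports impose zero overall length change; the single axial force P common to all segments must satisfy P Σ Lᵢ/(AᵢEᵢ) = δ_free.
The series flexibility is Σ Lᵢ/(AᵢEᵢ) = 750/(2175×117×10³) + 850/(185×111×10³) = 4.434×10⁻⁵ mm/N.
So P = 3.113 / 4.434×10⁻⁵ = 70.21 kN, compressive.
σ_{bronze} = P / A = 70210 / 185 = 379.5 MPa.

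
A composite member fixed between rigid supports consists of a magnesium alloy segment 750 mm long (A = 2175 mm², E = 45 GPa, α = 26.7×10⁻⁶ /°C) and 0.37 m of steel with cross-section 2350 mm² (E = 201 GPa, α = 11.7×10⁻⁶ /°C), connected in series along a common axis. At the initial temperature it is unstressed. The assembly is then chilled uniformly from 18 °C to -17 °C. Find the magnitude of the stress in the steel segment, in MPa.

With the walls removed the bar would change length by δ_free = Σ αᵢΔT Lᵢ = 26.7×10⁻⁶×35×750 + 11.7×10⁻⁶×35×370 = 0.8524 mm.
The walls prevent any net length change, so an axial force P (same in every segment) develops. Compatibility: P · Σ Lᵢ/(AᵢEᵢ) = δ_free.
The series flexibility is Σ Lᵢ/(AᵢEᵢ) = 750/(2175×45×10³) + 370/(2350×201×10³) = 8.446×10⁻⁶ mm/N.
Hence P = δ_free / Σ(L/AE) = 0.8524/8.446×10⁻⁶ = 100.9 kN (tensile).
σ_{steel} = P / A = 100900 / 2350 = 42.94 MPa.

σ ≈ 42.9 MPa (tensile)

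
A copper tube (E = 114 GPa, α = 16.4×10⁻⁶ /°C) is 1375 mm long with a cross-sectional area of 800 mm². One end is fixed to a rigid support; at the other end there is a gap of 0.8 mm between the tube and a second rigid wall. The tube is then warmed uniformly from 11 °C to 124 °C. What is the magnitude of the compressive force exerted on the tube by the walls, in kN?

P ≈ 116 kN

If the wall were absent the tube would grow by αΔT L = 16.4×10⁻⁶ × 113 × 1375 = 2.548 mm.
This exceeds the 0.8 mm gap, so the wall pushes back. The portion of expansion that must be recovered elastically is δ_free − gap = 2.548 − 0.8 = 1.748 mm.
That suppressed elongation corresponds to σ = E·Δ/L = 114×10³ × 1.748/1375 = 144.9 MPa.
Force on the wall = σA = 144.9 × 800 mm² = 116 kN.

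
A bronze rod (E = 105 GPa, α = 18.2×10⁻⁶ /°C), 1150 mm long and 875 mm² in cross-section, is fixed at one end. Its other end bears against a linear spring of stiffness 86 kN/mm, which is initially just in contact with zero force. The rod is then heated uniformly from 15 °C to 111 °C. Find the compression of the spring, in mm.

δ ≈ 0.968 mm

The unrestrained thermal change is αΔT L = 18.2×10⁻⁶ × 96 × 1150 = 2.009 mm.
Let P be the compressive force at the spring. The rod shortens elastically by PL/(AE) and the spring compresses by P/k; together these equal δ_free.
P [ L/(AE) + 1/k ] = δ_free → P [ 1150/(875×105×10³) + 1/(86×10³) ] = 2.009.
P = 2.009 / 2.414×10⁻⁵ = 83220 N.
Spring compression = P/k = 83220/(86×10³) = 0.9676 mm.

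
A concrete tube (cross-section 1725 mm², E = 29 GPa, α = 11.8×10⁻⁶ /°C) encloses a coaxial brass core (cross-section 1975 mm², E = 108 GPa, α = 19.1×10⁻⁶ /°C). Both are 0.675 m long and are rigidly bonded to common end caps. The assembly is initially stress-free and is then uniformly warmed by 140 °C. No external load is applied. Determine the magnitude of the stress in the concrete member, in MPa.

σ ≈ 24 MPa (tensile)

The brass has the larger α, so on heating it would change length more than the concrete if both were free. The rigid plates force a common final length, so the brass is put into compression and the concrete into tension, with equal and opposite forces P (no external load).
Equating the net (thermal + elastic) strains gives |α₁ − α₂|·ΔT = P·[1/(A₁E₁) + 1/(A₂E₂)].
|α₁ − α₂|·ΔT = 7.3×10⁻⁶ × 140 = 0.001022.
1/(A₁E₁) + 1/(A₂E₂) = 1/(1725×29×10³) + 1/(1975×108×10³) = 2.468×10⁻⁸ N⁻¹.
P = 0.001022 / 2.468×10⁻⁸ = 41410 N = 41.41 kN.
σ_{concrete} = P/A₁ = 41410/1725 = 24.01 MPa, tensile.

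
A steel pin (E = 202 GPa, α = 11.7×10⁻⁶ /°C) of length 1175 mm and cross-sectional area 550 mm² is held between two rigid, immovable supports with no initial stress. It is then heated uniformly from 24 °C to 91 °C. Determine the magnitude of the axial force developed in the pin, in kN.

Full restraint means ε = 0, so the stress is σ = EαΔT = 202×10³ × 11.7×10⁻⁶ × 67 = 158.3 MPa.
Then P = σA = 158.3 × 550 mm² = 87.09 kN, compressive.

P ≈ 87.1 kN (compressive)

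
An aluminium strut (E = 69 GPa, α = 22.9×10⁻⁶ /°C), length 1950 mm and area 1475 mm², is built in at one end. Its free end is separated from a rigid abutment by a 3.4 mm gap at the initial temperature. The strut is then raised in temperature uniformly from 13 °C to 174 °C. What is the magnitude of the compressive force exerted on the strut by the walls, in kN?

Free thermal elongation = αΔT L = 22.9×10⁻⁶ × 161 × 1950 = 7.189 mm.
This exceeds the 3.4 mm gap, so the wall pushes back. The portion of expansion that must be recovered elastically is δ_free − gap = 7.189 − 3.4 = 3.789 mm.
So σ = E(δ_free − g)/L = 69×10³ × 3.789/1950 = 134.1 MPa.
P = σA = 134.1 × 1475 = 197.8 kN.

P ≈ 198 kN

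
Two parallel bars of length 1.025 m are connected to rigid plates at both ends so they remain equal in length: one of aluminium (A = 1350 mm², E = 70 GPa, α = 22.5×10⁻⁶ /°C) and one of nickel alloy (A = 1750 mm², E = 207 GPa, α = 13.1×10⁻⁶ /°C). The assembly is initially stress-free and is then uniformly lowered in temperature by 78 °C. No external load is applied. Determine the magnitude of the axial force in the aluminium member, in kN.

The aluminium has the larger α, so on cooling it would change length more than the nickel alloy if both were free. The rigid plates force a common final length, so the aluminium is put into tension and the nickel alloy into compression, with equal and opposite forces P (no external load).
Setting the final lengths equal and cancelling L: (α₁ − α₂)ΔT = P/(A₁E₁) + P/(A₂E₂).
|α₁ − α₂|·ΔT = 9.4×10⁻⁶ × 78 = 0.0007332.
1/(A₁E₁) + 1/(A₂E₂) = 1/(1350×70×10³) + 1/(1750×207×10³) = 1.334×10⁻⁸ N⁻¹.
So P = 0.0007332 / 1.334×10⁻⁸ = 54.95 kN.

P ≈ 55 kN (tensile in the aluminium)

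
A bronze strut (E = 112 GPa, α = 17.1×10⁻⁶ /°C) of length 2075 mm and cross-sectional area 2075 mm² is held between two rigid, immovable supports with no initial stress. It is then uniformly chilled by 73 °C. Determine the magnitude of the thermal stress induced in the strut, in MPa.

The supports are rigid, so the total axial strain is zero. The restrained thermal strain is ε = αΔT = 17.1×10⁻⁶ × 73 = 1248.3×10⁻⁶.
σ = EαΔT = 112×10³ × 17.1×10⁻⁶ × 73 = 139.8 MPa (tensile; the strut is trying to contract).

σ ≈ 140 MPa (tensile)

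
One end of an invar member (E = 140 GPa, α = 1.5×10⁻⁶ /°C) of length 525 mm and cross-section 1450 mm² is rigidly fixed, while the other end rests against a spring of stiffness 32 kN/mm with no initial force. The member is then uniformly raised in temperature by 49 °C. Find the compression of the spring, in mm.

δ ≈ 0.0356 mm

Free thermal expansion: δ_free = αΔT L = 1.5×10⁻⁶ × 49 × 525 = 0.03859 mm.
Let P be the compressive force at the spring. The member shortens elastically by PL/(AE) and the spring compresses by P/k; together these equal δ_free.
P [ L/(AE) + 1/k ] = δ_free → P [ 525/(1450×140×10³) + 1/(32×10³) ] = 0.03859.
P = 0.03859 / 3.384×10⁻⁵ = 1140 N.
Spring compression = P/k = 1140/(32×10³) = 0.03564 mm.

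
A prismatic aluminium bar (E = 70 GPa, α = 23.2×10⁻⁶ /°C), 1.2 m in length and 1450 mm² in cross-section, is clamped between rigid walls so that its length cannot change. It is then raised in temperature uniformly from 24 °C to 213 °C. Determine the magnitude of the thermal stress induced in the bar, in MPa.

The supports are rigid, so the total axial strain is zero. The restrained thermal strain is ε = αΔT = 23.2×10⁻⁶ × 189 = 4384.8×10⁻⁶.
σ = EαΔT = 70×10³ × 23.2×10⁻⁶ × 189 = 306.9 MPa (compressive; the bar is trying to expand).

σ ≈ 307 MPa (compressive)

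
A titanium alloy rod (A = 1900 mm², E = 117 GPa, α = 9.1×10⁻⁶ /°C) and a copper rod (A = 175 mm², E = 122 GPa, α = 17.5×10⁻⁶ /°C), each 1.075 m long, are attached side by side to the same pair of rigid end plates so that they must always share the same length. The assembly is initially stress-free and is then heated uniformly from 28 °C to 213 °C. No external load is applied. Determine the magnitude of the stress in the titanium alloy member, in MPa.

Both members must finish at the same length. With the larger α, the copper tends to over-expand; the plates restrain it, putting the copper in compression and the titanium alloy in tension. With no external load the two internal forces are equal and opposite, magnitude P.
Equating the net (thermal + elastic) strains gives |α₁ − α₂|·ΔT = P·[1/(A₁E₁) + 1/(A₂E₂)].
|α₁ − α₂|·ΔT = 8.4×10⁻⁶ × 185 = 0.001554.
1/(A₁E₁) + 1/(A₂E₂) = 1/(1900×117×10³) + 1/(175×122×10³) = 5.134×10⁻⁸ N⁻¹.
P = 0.001554 / 5.134×10⁻⁸ = 30270 N = 30.27 kN.
σ_{titanium alloy} = P/A₁ = 30270/1900 = 15.93 MPa, tensile.

σ ≈ 15.9 MPa (tensile)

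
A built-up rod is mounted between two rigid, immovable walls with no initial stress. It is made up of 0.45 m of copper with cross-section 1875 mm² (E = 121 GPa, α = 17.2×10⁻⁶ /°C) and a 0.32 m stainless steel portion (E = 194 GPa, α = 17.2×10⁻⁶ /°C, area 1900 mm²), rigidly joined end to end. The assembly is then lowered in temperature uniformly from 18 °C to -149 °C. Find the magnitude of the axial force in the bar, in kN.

P ≈ 776 kN (tensile)

If the supports were absent, the total length change would be Σ αᵢΔT Lᵢ = 17.2×10⁻⁶×167×450 + 17.2×10⁻⁶×167×320 = 2.212 mm.
The rigid supports impose zero overall length change; the single axial force P common to all segments must satisfy P Σ Lᵢ/(AᵢEᵢ) = δ_free.
Σ Lᵢ/(AᵢEᵢ) = 450/(1875×121×10³) + 320/(1900×194×10³) = 2.852×10⁻⁶ mm/N.
So P = 2.212 / 2.852×10⁻⁶ = 775.6 kN, tensile.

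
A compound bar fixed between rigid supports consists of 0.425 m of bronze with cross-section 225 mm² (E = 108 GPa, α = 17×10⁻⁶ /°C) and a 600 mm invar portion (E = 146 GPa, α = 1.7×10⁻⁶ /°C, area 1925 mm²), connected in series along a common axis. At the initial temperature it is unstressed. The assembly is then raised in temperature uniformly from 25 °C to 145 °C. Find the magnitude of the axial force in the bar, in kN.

With the walls removed the bar would change length by δ_free = Σ αᵢΔT Lᵢ = 17×10⁻⁶×120×425 + 1.7×10⁻⁶×120×600 = 0.9894 mm.
The walls prevent any net length change, so an axial force P (same in every segment) develops. Compatibility: P · Σ Lᵢ/(AᵢEᵢ) = δ_free.
Σ Lᵢ/(AᵢEᵢ) = 425/(225×108×10³) + 600/(1925×146×10³) = 1.962×10⁻⁵ mm/N.
P = 0.9894 / 1.962×10⁻⁵ = 50420 N = 50.42 kN, compressive.

P ≈ 50.4 kN (compressive)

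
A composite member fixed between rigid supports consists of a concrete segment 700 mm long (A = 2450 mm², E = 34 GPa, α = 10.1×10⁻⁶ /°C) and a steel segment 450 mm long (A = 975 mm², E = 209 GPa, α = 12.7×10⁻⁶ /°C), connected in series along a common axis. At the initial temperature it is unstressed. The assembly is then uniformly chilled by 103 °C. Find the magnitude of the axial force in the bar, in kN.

Free thermal contraction of the whole bar: Σ αᵢΔT Lᵢ = 10.1×10⁻⁶×103×700 + 12.7×10⁻⁶×103×450 = 1.317 mm.
Since the ends are fixed, an axial force P builds up, equal in every segment, with P · Σ Lᵢ/(AᵢEᵢ) = δ_free.
The series flexibility is Σ Lᵢ/(AᵢEᵢ) = 700/(2450×34×10³) + 450/(975×209×10³) = 1.061×10⁻⁵ mm/N.
So P = 1.317 / 1.061×10⁻⁵ = 124.1 kN, tensile.

P ≈ 124 kN (tensile)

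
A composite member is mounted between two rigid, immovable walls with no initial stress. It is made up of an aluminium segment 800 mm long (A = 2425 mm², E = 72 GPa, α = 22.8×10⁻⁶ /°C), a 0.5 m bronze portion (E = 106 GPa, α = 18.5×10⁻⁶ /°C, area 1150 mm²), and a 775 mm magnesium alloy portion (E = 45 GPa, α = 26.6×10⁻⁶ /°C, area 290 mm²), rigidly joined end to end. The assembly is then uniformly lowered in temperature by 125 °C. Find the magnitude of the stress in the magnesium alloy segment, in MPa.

σ ≈ 305 MPa (tensile)

Free thermal contraction of the whole bar: Σ αᵢΔT Lᵢ = 22.8×10⁻⁶×125×800 + 18.5×10⁻⁶×125×500 + 26.6×10⁻⁶×125×775 = 6.013 mm.
The walls prevent any net length change, so an axial force P (same in every segment) develops. Compatibility: P · Σ Lᵢ/(AᵢEᵢ) = δ_free.
Σ Lᵢ/(AᵢEᵢ) = 800/(2425×72×10³) + 500/(1150×106×10³) + 775/(290×45×10³) = 6.807×10⁻⁵ mm/N.
Hence P = δ_free / Σ(L/AE) = 6.013/6.807×10⁻⁵ = 88.34 kN (tensile).
σ_{magnesium alloy} = P / A = 88340 / 290 = 304.6 MPa.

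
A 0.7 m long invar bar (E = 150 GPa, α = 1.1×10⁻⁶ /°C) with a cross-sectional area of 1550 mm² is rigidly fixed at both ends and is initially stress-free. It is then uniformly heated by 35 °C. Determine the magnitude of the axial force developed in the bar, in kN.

With zero net strain, σ = E·αΔT = 150 GPa × 1.1×10⁻⁶ × 35 = 5.775 MPa.
Axial force P = σA = 5.775 × 1550 = 8951 N = 8.951 kN, compressive.

P ≈ 8.95 kN (compressive)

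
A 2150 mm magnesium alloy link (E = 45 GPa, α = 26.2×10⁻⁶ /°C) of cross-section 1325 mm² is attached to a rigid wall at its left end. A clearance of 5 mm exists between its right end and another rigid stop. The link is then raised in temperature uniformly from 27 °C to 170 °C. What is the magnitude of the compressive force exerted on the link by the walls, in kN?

If the wall were absent the link would grow by αΔT L = 26.2×10⁻⁶ × 143 × 2150 = 8.055 mm.
After closing the 5 mm clearance, 8.055 − 5 = 3.055 mm of expansion remains to be suppressed by the wall.
Compatibility: PL/(AE) = 3.055 mm, so σ = P/A = E × (3.055/2150) = 63.95 MPa.
Force on the wall = σA = 63.95 × 1325 mm² = 84.73 kN.

P ≈ 84.7 kN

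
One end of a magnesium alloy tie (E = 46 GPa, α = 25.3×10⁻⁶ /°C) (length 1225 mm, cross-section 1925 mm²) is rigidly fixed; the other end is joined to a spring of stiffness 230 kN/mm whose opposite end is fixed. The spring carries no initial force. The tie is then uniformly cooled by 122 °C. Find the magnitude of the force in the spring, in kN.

P ≈ 208 kN

Free thermal contraction: δ_free = αΔT L = 25.3×10⁻⁶ × 122 × 1225 = 3.781 mm.
With a force P in the spring, the elastic change of the tie is PL/(AE) and that of the spring is P/k; compatibility requires their sum to equal δ_free.
P [ L/(AE) + 1/k ] = δ_free → P [ 1225/(1925×46×10³) + 1/(230×10³) ] = 3.781.
P = 3.781 / 1.818×10⁻⁵ = 208000 N.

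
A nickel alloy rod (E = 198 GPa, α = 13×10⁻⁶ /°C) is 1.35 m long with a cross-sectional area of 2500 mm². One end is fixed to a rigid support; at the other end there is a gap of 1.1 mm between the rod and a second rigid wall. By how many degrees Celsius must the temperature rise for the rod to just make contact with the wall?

ΔT ≈ 62.7 °C

Contact occurs when the free expansion equals the gap: αΔT L = 1.1 mm.
So ΔT = g/(αL) = 1.1/(13×10⁻⁶ × 1350) = 62.68 °C.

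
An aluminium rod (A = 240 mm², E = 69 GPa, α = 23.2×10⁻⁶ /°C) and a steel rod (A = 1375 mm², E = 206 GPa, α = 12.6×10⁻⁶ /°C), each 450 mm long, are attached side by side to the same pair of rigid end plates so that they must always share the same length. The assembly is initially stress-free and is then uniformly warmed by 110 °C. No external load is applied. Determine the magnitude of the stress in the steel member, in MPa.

σ ≈ 13.3 MPa (tensile)

Both members must finish at the same length. With the larger α, the aluminium tends to over-expand; the plates restrain it, putting the aluminium in compression and the steel in tension. With no external load the two internal forces are equal and opposite, magnitude P.
Setting the final lengths equal and cancelling L: (α₁ − α₂)ΔT = P/(A₁E₁) + P/(A₂E₂).
|α₁ − α₂|·ΔT = 10.6×10⁻⁶ × 110 = 0.001166.
1/(A₁E₁) + 1/(A₂E₂) = 1/(240×69×10³) + 1/(1375×206×10³) = 6.392×10⁻⁸ N⁻¹.
P = 0.001166 / 6.392×10⁻⁸ = 18240 N = 18.24 kN.
σ_{steel} = P/A₂ = 18240/1375 = 13.27 MPa, tensile.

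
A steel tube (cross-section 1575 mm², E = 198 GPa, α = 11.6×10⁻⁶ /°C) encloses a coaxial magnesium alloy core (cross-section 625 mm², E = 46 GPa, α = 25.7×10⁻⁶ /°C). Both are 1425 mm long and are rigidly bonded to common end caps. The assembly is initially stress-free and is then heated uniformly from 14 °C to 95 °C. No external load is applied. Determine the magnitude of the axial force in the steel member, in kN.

Equilibrium of a rigid end plate with no external load gives equal and opposite internal forces ±P in the two members. Since α_{magnesium alloy} > α_{steel}, heating drives the magnesium alloy into compression and the steel into tension.
Setting the final lengths equal and cancelling L: (α₁ − α₂)ΔT = P/(A₁E₁) + P/(A₂E₂).
|α₁ − α₂|·ΔT = 14.1×10⁻⁶ × 81 = 0.001142.
1/(A₁E₁) + 1/(A₂E₂) = 1/(1575×198×10³) + 1/(625×46×10³) = 3.799×10⁻⁸ N⁻¹.
So P = 0.001142 / 3.799×10⁻⁸ = 30.06 kN.

P ≈ 30.1 kN (tensile in the steel)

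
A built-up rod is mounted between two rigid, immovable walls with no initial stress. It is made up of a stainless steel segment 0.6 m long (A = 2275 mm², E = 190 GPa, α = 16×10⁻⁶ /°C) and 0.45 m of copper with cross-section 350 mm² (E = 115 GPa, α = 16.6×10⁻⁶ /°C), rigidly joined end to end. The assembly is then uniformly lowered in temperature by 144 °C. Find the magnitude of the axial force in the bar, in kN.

P ≈ 196 kN (tensile)

If the supports were absent, the total length change would be Σ αᵢΔT Lᵢ = 16×10⁻⁶×144×600 + 16.6×10⁻⁶×144×450 = 2.458 mm.
Since the ends are fixed, an axial force P builds up, equal in every segment, with P · Σ Lᵢ/(AᵢEᵢ) = δ_free.
Σ Lᵢ/(AᵢEᵢ) = 600/(2275×190×10³) + 450/(350×115×10³) = 1.257×10⁻⁵ mm/N.
P = 2.458 / 1.257×10⁻⁵ = 195600 N = 195.6 kN, tensile.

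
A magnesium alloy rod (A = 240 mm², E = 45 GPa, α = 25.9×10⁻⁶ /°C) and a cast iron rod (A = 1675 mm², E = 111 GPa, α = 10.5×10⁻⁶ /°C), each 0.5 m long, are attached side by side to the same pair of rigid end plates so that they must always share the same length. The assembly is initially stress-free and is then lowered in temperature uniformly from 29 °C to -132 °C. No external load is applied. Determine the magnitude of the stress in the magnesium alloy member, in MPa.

Both members must finish at the same length. With the larger α, the magnesium alloy tends to over-contract; the plates restrain it, putting the magnesium alloy in tension and the cast iron in compression. With no external load the two internal forces are equal and opposite, magnitude P.
Setting the final lengths equal and cancelling L: (α₁ − α₂)ΔT = P/(A₁E₁) + P/(A₂E₂).
|α₁ − α₂|·ΔT = 15.4×10⁻⁶ × 161 = 0.002479.
1/(A₁E₁) + 1/(A₂E₂) = 1/(240×45×10³) + 1/(1675×111×10³) = 9.797×10⁻⁸ N⁻¹.
P = 0.002479 / 9.797×10⁻⁸ = 25310 N = 25.31 kN.
σ_{magnesium alloy} = P/A₁ = 25310/240 = 105.4 MPa, tensile.

σ ≈ 105 MPa (tensile)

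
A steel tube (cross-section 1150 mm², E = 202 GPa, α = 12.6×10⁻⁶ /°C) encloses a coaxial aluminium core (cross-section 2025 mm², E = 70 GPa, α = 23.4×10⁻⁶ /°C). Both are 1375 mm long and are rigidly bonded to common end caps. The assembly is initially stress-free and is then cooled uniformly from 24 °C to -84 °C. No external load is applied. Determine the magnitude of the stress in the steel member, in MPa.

σ ≈ 89.3 MPa (compressive)

Equilibrium of a rigid end plate with no external load gives equal and opposite internal forces ±P in the two members. Since α_{aluminium} > α_{steel}, cooling drives the aluminium into tension and the steel into compression.
Equating the net (thermal + elastic) strains gives |α₁ − α₂|·ΔT = P·[1/(A₁E₁) + 1/(A₂E₂)].
|α₁ − α₂|·ΔT = 10.8×10⁻⁶ × 108 = 0.001166.
1/(A₁E₁) + 1/(A₂E₂) = 1/(1150×202×10³) + 1/(2025×70×10³) = 1.136×10⁻⁸ N⁻¹.
P = 0.001166 / 1.136×10⁻⁸ = 102700 N = 102.7 kN.
σ_{steel} = P/A₁ = 102700/1150 = 89.29 MPa, compressive.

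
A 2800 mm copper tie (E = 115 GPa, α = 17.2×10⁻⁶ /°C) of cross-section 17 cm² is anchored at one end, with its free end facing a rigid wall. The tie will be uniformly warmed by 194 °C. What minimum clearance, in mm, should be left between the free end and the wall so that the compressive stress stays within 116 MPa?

With no wall the tie would lengthen by αΔT L = 17.2×10⁻⁶ × 194 × 2800 = 9.343 mm.
At the allowable stress the elastic shortening the wall may impose is σL/E = 116 × 2800 / (115×10³) = 2.824 mm.
So the gap has to take up the difference, g_min = δ_free − σL/E = 9.343 − 2.824 = 6.519 mm.

g ≈ 6.52 mm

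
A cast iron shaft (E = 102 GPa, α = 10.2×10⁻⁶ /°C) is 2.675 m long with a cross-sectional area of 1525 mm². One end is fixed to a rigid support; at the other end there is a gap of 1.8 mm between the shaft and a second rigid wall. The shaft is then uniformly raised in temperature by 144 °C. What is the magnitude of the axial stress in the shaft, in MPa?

σ ≈ 81.2 MPa (compressive)

Free thermal elongation = αΔT L = 10.2×10⁻⁶ × 144 × 2675 = 3.929 mm.
After closing the 1.8 mm clearance, 3.929 − 1.8 = 2.129 mm of expansion remains to be suppressed by the wall.
Compatibility: PL/(AE) = 2.129 mm, so σ = P/A = E × (2.129/2675) = 81.18 MPa.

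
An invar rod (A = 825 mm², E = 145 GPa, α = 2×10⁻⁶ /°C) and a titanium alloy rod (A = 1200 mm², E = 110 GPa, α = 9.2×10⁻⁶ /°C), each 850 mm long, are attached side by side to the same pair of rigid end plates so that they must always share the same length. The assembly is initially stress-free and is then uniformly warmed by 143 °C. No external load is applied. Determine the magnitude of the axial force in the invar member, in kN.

Both members must finish at the same length. With the larger α, the titanium alloy tends to over-expand; the plates restrain it, putting the titanium alloy in compression and the invar in tension. With no external load the two internal forces are equal and opposite, magnitude P.
Equating the net (thermal + elastic) strains gives |α₁ − α₂|·ΔT = P·[1/(A₁E₁) + 1/(A₂E₂)].
|α₁ − α₂|·ΔT = 7.2×10⁻⁶ × 143 = 0.00103.
1/(A₁E₁) + 1/(A₂E₂) = 1/(825×145×10³) + 1/(1200×110×10³) = 1.594×10⁻⁸ N⁻¹.
P = 0.00103 / 1.594×10⁻⁸ = 64610 N = 64.61 kN.

P ≈ 64.6 kN (tensile in the invar)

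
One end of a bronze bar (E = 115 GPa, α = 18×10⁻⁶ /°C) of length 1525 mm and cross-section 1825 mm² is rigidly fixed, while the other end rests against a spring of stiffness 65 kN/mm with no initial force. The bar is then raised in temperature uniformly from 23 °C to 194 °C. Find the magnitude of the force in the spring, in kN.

P ≈ 207 kN

The unrestrained thermal change is αΔT L = 18×10⁻⁶ × 171 × 1525 = 4.694 mm.
With a force P in the spring, the elastic change of the bar is PL/(AE) and that of the spring is P/k; compatibility requires their sum to equal δ_free.
So P = δ_free / [L/(AE) + 1/k] = 4.694 / [ 1525/(1825×115×10³) + 1/(65×10³) ].
P = 4.694 / 2.265×10⁻⁵ = 207200 N.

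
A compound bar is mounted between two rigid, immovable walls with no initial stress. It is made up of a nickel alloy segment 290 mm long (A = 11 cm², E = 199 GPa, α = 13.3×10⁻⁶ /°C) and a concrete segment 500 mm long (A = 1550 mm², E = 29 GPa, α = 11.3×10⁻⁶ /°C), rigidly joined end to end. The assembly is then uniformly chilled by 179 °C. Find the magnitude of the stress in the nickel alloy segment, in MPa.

With the walls removed the bar would change length by δ_free = Σ αᵢΔT Lᵢ = 13.3×10⁻⁶×179×290 + 11.3×10⁻⁶×179×500 = 1.702 mm.
Since the ends are fixed, an axial force P builds up, equal in every segment, with P · Σ Lᵢ/(AᵢEᵢ) = δ_free.
Σ Lᵢ/(AᵢEᵢ) = 290/(1100×199×10³) + 500/(1550×29×10³) = 1.245×10⁻⁵ mm/N.
So P = 1.702 / 1.245×10⁻⁵ = 136.7 kN, tensile.
σ_{nickel alloy} = P / A = 136700 / 1100 = 124.3 MPa.

σ ≈ 124 MPa (tensile)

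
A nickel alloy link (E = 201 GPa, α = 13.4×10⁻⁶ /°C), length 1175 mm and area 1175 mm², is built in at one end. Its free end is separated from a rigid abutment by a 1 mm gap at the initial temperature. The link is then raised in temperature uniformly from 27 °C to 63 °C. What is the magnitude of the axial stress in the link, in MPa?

σ ≈ 0 MPa

If the wall were absent the link would grow by αΔT L = 13.4×10⁻⁶ × 36 × 1175 = 0.5668 mm.
This is smaller than the 1 mm clearance, so the link expands freely without reaching the stop — the stress is zero.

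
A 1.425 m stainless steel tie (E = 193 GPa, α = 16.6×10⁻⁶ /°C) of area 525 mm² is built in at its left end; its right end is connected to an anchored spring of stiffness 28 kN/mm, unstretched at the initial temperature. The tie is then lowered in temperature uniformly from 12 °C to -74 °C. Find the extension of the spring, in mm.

If the spring were absent the tie would shorten by αΔT L = 16.6×10⁻⁶ × 86 × 1425 = 2.034 mm.
Let P be the tensile force in the spring. The tie extends elastically by PL/(AE) and the spring stretches by P/k; together these equal δ_free.
So P = δ_free / [L/(AE) + 1/k] = 2.034 / [ 1425/(525×193×10³) + 1/(28×10³) ].
P = 2.034 / 4.978×10⁻⁵ = 40870 N.
Spring extension = P/k = 40870/(28×10³) = 1.46 mm.

δ ≈ 1.46 mm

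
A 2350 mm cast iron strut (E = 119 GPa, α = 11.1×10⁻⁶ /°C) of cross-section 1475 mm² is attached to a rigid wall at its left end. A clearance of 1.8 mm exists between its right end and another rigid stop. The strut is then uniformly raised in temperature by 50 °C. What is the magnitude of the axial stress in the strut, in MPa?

Unrestrained expansion: δ_free = αΔT L = 11.1×10⁻⁶ × 50 × 2350 = 1.304 mm.
This is smaller than the 1.8 mm clearance, so the strut expands freely without reaching the stop — the stress is zero.

σ ≈ 0 MPa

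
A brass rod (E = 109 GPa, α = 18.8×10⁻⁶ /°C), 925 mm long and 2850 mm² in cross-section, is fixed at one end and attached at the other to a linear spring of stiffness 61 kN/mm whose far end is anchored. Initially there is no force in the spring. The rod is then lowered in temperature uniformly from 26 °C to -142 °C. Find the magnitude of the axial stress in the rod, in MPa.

σ ≈ 52.9 MPa (tensile)

If the spring were absent the rod would shorten by αΔT L = 18.8×10⁻⁶ × 168 × 925 = 2.922 mm.
With a force P in the spring, the elastic change of the rod is PL/(AE) and that of the spring is P/k; compatibility requires their sum to equal δ_free.
P [ L/(AE) + 1/k ] = δ_free → P [ 925/(2850×109×10³) + 1/(61×10³) ] = 2.922.
P = 2.922 / 1.937×10⁻⁵ = 150800 N.
σ = P/A = 150800/2850 = 52.92 MPa.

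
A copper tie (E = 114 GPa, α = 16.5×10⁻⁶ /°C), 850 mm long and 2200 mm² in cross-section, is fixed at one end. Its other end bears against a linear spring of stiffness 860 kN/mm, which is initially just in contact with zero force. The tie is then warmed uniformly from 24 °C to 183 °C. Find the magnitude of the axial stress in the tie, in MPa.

σ ≈ 223 MPa (compressive)

Free thermal expansion: δ_free = αΔT L = 16.5×10⁻⁶ × 159 × 850 = 2.23 mm.
Let P be the compressive force at the spring. The tie shortens elastically by PL/(AE) and the spring compresses by P/k; together these equal δ_free.
So P = δ_free / [L/(AE) + 1/k] = 2.23 / [ 850/(2200×114×10³) + 1/(860×10³) ].
P = 2.23 / 4.552×10⁻⁶ = 489900 N.
σ = P/A = 489900/2200 = 222.7 MPa.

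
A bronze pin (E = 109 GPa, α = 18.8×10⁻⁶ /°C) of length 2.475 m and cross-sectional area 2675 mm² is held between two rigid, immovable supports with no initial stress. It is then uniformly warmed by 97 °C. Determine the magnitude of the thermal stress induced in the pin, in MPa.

The supports are rigid, so the total axial strain is zero. The restrained thermal strain is ε = αΔT = 18.8×10⁻⁶ × 97 = 1823.6×10⁻⁶.
σ = EαΔT = 109×10³ × 18.8×10⁻⁶ × 97 = 198.8 MPa (compressive; the pin is trying to expand).

σ ≈ 199 MPa (compressive)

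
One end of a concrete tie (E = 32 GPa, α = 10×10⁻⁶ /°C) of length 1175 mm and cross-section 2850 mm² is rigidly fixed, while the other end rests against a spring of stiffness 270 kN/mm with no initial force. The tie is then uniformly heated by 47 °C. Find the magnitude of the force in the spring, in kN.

P ≈ 33.3 kN

The unrestrained thermal change is αΔT L = 10×10⁻⁶ × 47 × 1175 = 0.5522 mm.
Let P be the compressive force at the spring. The tie shortens elastically by PL/(AE) and the spring compresses by P/k; together these equal δ_free.
So P = δ_free / [L/(AE) + 1/k] = 0.5522 / [ 1175/(2850×32×10³) + 1/(270×10³) ].
P = 0.5522 / 1.659×10⁻⁵ = 33290 N.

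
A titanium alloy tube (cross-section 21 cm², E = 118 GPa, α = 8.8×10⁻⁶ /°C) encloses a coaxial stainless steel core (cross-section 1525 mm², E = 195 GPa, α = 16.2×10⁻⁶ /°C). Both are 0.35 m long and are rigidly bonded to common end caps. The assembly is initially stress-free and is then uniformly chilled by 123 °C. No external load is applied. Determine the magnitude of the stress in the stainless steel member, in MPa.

σ ≈ 80.7 MPa (tensile)

Equilibrium of a rigid end plate with no external load gives equal and opposite internal forces ±P in the two members. Since α_{stainless steel} > α_{titanium alloy}, cooling drives the stainless steel into tension and the titanium alloy into compression.
Equating the net (thermal + elastic) strains gives |α₁ − α₂|·ΔT = P·[1/(A₁E₁) + 1/(A₂E₂)].
|α₁ − α₂|·ΔT = 7.4×10⁻⁶ × 123 = 0.0009102.
1/(A₁E₁) + 1/(A₂E₂) = 1/(2100×118×10³) + 1/(1525×195×10³) = 7.398×10⁻⁹ N⁻¹.
P = 0.0009102 / 7.398×10⁻⁹ = 123000 N = 123 kN.
σ_{stainless steel} = P/A₂ = 123000/1525 = 80.67 MPa, tensile.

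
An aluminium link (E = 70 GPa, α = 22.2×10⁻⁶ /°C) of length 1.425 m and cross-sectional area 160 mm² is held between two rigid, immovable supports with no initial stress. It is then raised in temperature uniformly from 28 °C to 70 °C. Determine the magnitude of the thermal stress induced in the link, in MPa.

σ ≈ 65.3 MPa (compressive)

Because both ends are immovable the net strain is zero, and the suppressed thermal strain is αΔT = 22.2×10⁻⁶ × 42 = 932.4×10⁻⁶.
Hence σ = E·αΔT = 70×10³ × 932.4×10⁻⁶ = 65.27 MPa, compressive.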